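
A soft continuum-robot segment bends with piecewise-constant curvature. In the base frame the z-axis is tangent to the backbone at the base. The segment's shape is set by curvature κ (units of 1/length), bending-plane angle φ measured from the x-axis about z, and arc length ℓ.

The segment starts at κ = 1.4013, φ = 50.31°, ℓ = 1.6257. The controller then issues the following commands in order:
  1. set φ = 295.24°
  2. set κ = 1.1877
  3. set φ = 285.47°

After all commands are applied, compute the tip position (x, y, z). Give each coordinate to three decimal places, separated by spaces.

0.304 -1.097 0.788

initial: κ=1.4013, φ=50.31°, ℓ=1.6257
cmd 1: set φ=295.24° → (κ,φ,ℓ)=(1.4013,295.24°,1.6257) → tip=(0.5020,-1.0649,0.5424)
cmd 2: set κ=1.1877 → (κ,φ,ℓ)=(1.1877,295.24°,1.6257) → tip=(0.4855,-1.0299,0.7880)
cmd 3: set φ=285.47° → (κ,φ,ℓ)=(1.1877,285.47°,1.6257) → tip=(0.3037,-1.0974,0.7880)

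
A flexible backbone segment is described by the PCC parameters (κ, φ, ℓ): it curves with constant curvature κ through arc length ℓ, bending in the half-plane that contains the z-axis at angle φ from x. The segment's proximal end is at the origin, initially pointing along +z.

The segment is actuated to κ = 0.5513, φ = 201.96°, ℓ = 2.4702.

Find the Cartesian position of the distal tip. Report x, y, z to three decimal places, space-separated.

θ = κ·ℓ = 0.5513 × 2.4702 = 1.36182 rad
ρ = (1 − cos θ)/κ = (1 − 0.20746)/0.5513 = 1.43759
z = sin θ / κ = 0.97824/0.5513 = 1.77443
x = ρ cos φ = 1.43759 × cos(201.96°) = -1.33328
y = ρ sin φ = 1.43759 × sin(201.96°) = -0.53760

-1.333 -0.538 1.774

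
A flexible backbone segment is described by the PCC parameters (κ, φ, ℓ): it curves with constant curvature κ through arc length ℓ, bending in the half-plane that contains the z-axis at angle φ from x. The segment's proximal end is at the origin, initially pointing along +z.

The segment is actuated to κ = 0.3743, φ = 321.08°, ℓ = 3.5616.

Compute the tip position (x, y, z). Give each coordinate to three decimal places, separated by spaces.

θ = κ·ℓ = 0.3743 × 3.5616 = 1.33311 rad
ρ = (1 − cos θ)/κ = (1 − 0.23546)/0.3743 = 2.04259
z = sin θ / κ = 0.97188/0.3743 = 2.59654
x = ρ cos φ = 2.04259 × cos(321.08°) = 1.58919
y = ρ sin φ = 2.04259 × sin(321.08°) = -1.28323

1.589 -1.283 2.597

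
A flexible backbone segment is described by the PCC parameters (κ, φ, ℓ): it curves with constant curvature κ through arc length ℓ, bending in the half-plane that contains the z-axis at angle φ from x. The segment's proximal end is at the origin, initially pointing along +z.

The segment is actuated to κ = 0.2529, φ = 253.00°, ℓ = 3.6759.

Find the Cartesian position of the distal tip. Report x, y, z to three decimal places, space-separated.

-0.465 -1.520 3.169

θ = κ·ℓ = 0.2529 × 3.6759 = 0.92964 rad
ρ = (1 − cos θ)/κ = (1 − 0.59813)/0.2529 = 1.58906
z = sin θ / κ = 0.80140/0.2529 = 3.16885
x = ρ cos φ = 1.58906 × cos(253.00°) = -0.46460
y = ρ sin φ = 1.58906 × sin(253.00°) = -1.51963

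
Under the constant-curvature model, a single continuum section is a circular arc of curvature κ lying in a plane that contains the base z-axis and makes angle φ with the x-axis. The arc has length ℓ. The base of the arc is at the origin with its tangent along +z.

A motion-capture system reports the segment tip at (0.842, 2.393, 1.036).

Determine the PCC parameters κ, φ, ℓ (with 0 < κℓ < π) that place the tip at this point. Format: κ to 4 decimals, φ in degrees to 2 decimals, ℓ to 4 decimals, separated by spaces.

ρ = √(x²+y²) = √(0.842² + 2.393²) = 2.53681
φ = atan2(y, x) mod 360° = atan2(2.393, 0.842) = 70.6151°
|p|² = ρ² + z² = 2.53681² + 1.036² = 7.50871
κ = 2ρ / |p|² = 2×2.53681 / 7.50871 = 0.67570
θ = 2·atan2(ρ, z) = 2·atan2(2.53681, 1.036) = 2.36616 rad
ℓ = θ/κ = 2.36616/0.67570 = 3.50180

0.6757 70.62 3.5018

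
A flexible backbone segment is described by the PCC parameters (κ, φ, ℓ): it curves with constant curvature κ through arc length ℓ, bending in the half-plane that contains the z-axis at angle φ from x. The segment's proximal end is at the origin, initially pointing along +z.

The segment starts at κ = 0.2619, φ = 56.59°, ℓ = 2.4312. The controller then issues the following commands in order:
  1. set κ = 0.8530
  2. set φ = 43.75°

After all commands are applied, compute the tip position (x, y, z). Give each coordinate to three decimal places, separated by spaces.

initial: κ=0.2619, φ=56.59°, ℓ=2.4312
cmd 1: set κ=0.8530 → (κ,φ,ℓ)=(0.8530,56.59°,2.4312) → tip=(0.9567,1.4504,1.0271)
cmd 2: set φ=43.75° → (κ,φ,ℓ)=(0.8530,43.75°,2.4312) → tip=(1.2551,1.2015,1.0271)

1.255 1.201 1.027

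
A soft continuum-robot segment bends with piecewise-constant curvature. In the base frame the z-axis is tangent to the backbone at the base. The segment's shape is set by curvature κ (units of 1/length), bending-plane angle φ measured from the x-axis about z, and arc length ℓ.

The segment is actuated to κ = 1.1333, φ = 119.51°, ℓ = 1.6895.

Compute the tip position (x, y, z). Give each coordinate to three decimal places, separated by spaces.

θ = κ·ℓ = 1.1333 × 1.6895 = 1.91471 rad
ρ = (1 − cos θ)/κ = (1 − -0.33717)/1.1333 = 1.17989
z = sin θ / κ = 0.94144/1.1333 = 0.83071
x = ρ cos φ = 1.17989 × cos(119.51°) = -0.58119
y = ρ sin φ = 1.17989 × sin(119.51°) = 1.02683

-0.581 1.027 0.831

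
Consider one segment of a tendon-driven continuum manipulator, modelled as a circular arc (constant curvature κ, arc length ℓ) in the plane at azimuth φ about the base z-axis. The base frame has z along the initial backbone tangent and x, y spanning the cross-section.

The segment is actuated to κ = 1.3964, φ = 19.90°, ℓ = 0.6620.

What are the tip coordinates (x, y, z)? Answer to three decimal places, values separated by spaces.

θ = κ·ℓ = 1.3964 × 0.6620 = 0.92442 rad
ρ = (1 − cos θ)/κ = (1 − 0.60230)/1.3964 = 0.28480
z = sin θ / κ = 0.79827/1.3964 = 0.57166
x = ρ cos φ = 0.28480 × cos(19.90°) = 0.26780
y = ρ sin φ = 0.28480 × sin(19.90°) = 0.09694

0.268 0.097 0.572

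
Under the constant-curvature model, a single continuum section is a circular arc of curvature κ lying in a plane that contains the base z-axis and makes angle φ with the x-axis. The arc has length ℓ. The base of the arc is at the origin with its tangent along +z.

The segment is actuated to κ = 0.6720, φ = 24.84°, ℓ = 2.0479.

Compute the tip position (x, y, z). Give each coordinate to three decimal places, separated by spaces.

θ = κ·ℓ = 0.6720 × 2.0479 = 1.37619 rad
ρ = (1 − cos θ)/κ = (1 − 0.19338)/0.6720 = 1.20033
z = sin θ / κ = 0.98112/0.6720 = 1.46001
x = ρ cos φ = 1.20033 × cos(24.84°) = 1.08928
y = ρ sin φ = 1.20033 × sin(24.84°) = 0.50424

1.089 0.504 1.460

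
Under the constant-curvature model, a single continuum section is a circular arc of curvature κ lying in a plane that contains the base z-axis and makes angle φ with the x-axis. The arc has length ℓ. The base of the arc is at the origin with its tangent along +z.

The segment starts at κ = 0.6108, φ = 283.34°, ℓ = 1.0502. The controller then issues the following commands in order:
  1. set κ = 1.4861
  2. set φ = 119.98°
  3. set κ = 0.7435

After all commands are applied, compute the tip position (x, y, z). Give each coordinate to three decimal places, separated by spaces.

-0.195 0.337 0.947

initial: κ=0.6108, φ=283.34°, ℓ=1.0502
cmd 1: set κ=1.4861 → (κ,φ,ℓ)=(1.4861,283.34°,1.0502) → tip=(0.1537,-0.6481,0.6729)
cmd 2: set φ=119.98° → (κ,φ,ℓ)=(1.4861,119.98°,1.0502) → tip=(-0.3329,0.5770,0.6729)
cmd 3: set κ=0.7435 → (κ,φ,ℓ)=(0.7435,119.98°,1.0502) → tip=(-0.1947,0.3375,0.9467)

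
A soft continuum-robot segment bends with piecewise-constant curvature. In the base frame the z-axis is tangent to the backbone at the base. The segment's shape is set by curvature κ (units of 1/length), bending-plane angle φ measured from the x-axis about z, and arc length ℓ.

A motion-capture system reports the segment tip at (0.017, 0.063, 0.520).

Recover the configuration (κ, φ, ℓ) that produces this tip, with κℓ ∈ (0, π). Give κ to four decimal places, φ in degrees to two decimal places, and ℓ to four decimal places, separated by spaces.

ρ = √(x²+y²) = √(0.017² + 0.063²) = 0.06525
φ = atan2(y, x) mod 360° = atan2(0.063, 0.017) = 74.8989°
|p|² = ρ² + z² = 0.06525² + 0.520² = 0.27466
κ = 2ρ / |p|² = 2×0.06525 / 0.27466 = 0.47516
θ = 2·atan2(ρ, z) = 2·atan2(0.06525, 0.520) = 0.24967 rad
ℓ = θ/κ = 0.24967/0.47516 = 0.52544

0.4752 74.90 0.5254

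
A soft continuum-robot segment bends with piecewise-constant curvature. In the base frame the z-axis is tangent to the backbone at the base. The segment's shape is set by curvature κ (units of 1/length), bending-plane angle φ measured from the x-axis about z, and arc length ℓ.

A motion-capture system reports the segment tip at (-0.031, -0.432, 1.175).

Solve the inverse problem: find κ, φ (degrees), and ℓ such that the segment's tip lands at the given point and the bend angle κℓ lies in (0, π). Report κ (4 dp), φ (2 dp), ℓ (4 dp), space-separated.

0.5524 265.90 1.2787

ρ = √(x²+y²) = √(-0.031² + -0.432²) = 0.43311
φ = atan2(y, x) mod 360° = atan2(-0.432, -0.031) = 265.8955°
|p|² = ρ² + z² = 0.43311² + 1.175² = 1.56821
κ = 2ρ / |p|² = 2×0.43311 / 1.56821 = 0.55236
θ = 2·atan2(ρ, z) = 2·atan2(0.43311, 1.175) = 0.70630 rad
ℓ = θ/κ = 0.70630/0.55236 = 1.27870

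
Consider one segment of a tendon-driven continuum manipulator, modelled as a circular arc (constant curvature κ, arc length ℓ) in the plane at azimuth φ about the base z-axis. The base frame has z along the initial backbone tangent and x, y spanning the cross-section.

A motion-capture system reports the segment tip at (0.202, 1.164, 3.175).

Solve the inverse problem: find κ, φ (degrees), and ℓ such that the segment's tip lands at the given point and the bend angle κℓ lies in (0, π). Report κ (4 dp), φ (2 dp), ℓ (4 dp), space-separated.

0.2059 80.15 3.4604

ρ = √(x²+y²) = √(0.202² + 1.164²) = 1.18140
φ = atan2(y, x) mod 360° = atan2(1.164, 0.202) = 80.1550°
|p|² = ρ² + z² = 1.18140² + 3.175² = 11.47632
κ = 2ρ / |p|² = 2×1.18140 / 11.47632 = 0.20588
θ = 2·atan2(ρ, z) = 2·atan2(1.18140, 3.175) = 0.71244 rad
ℓ = θ/κ = 0.71244/0.20588 = 3.46039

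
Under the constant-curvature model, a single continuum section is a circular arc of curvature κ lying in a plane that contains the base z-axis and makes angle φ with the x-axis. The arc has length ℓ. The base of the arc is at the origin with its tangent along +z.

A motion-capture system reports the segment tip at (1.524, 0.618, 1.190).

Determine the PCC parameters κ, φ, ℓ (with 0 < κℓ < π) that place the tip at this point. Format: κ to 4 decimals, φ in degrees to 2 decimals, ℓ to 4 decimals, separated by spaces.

0.7982 22.07 2.3663

ρ = √(x²+y²) = √(1.524² + 0.618²) = 1.64454
φ = atan2(y, x) mod 360° = atan2(0.618, 1.524) = 22.0731°
|p|² = ρ² + z² = 1.64454² + 1.190² = 4.12060
κ = 2ρ / |p|² = 2×1.64454 / 4.12060 = 0.79820
θ = 2·atan2(ρ, z) = 2·atan2(1.64454, 1.190) = 1.88880 rad
ℓ = θ/κ = 1.88880/0.79820 = 2.36632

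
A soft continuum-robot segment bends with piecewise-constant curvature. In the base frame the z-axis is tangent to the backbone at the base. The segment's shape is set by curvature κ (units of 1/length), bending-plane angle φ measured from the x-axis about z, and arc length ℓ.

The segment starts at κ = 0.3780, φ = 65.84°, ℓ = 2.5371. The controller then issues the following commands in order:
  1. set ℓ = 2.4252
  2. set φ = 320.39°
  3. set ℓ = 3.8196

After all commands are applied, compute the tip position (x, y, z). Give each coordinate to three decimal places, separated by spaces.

1.780 -1.473 2.624

initial: κ=0.3780, φ=65.84°, ℓ=2.5371
cmd 1: set ℓ=2.4252 → (κ,φ,ℓ)=(0.3780,65.84°,2.4252) → tip=(0.4240,0.9452,2.0995)
cmd 2: set φ=320.39° → (κ,φ,ℓ)=(0.3780,320.39°,2.4252) → tip=(0.7981,-0.6605,2.0995)
cmd 3: set ℓ=3.8196 → (κ,φ,ℓ)=(0.3780,320.39°,3.8196) → tip=(1.7800,-1.4731,2.6242)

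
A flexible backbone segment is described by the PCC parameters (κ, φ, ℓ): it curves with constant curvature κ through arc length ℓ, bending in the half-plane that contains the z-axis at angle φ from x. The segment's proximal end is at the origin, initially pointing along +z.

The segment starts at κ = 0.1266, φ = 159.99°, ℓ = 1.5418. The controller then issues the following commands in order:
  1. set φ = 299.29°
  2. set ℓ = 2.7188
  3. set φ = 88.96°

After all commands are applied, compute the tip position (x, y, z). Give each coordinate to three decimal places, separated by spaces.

0.008 0.463 2.665

initial: κ=0.1266, φ=159.99°, ℓ=1.5418
cmd 1: set φ=299.29° → (κ,φ,ℓ)=(0.1266,299.29°,1.5418) → tip=(0.0734,-0.1308,1.5320)
cmd 2: set ℓ=2.7188 → (κ,φ,ℓ)=(0.1266,299.29°,2.7188) → tip=(0.2267,-0.4041,2.6654)
cmd 3: set φ=88.96° → (κ,φ,ℓ)=(0.1266,88.96°,2.7188) → tip=(0.0084,0.4632,2.6654)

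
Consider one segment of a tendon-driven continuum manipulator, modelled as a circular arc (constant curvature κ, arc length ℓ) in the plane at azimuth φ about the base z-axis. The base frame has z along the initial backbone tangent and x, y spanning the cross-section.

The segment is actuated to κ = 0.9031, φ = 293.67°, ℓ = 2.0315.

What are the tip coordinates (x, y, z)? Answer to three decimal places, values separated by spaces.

θ = κ·ℓ = 0.9031 × 2.0315 = 1.83465 rad
ρ = (1 − cos θ)/κ = (1 − -0.26080)/0.9031 = 1.39608
z = sin θ / κ = 0.96539/0.9031 = 1.06898
x = ρ cos φ = 1.39608 × cos(293.67°) = 0.56048
y = ρ sin φ = 1.39608 × sin(293.67°) = -1.27863

0.560 -1.279 1.069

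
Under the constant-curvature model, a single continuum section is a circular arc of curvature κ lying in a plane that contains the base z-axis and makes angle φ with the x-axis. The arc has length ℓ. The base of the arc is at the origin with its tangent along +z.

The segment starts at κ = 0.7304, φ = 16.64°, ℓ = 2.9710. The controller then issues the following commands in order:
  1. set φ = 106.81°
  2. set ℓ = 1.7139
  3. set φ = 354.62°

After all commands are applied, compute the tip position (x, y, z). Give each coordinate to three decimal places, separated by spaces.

0.936 -0.088 1.300

initial: κ=0.7304, φ=16.64°, ℓ=2.9710
cmd 1: set φ=106.81° → (κ,φ,ℓ)=(0.7304,106.81°,2.9710) → tip=(-0.6193,2.0498,1.1306)
cmd 2: set ℓ=1.7139 → (κ,φ,ℓ)=(0.7304,106.81°,1.7139) → tip=(-0.2718,0.8996,1.3001)
cmd 3: set φ=354.62° → (κ,φ,ℓ)=(0.7304,354.62°,1.7139) → tip=(0.9356,-0.0881,1.3001)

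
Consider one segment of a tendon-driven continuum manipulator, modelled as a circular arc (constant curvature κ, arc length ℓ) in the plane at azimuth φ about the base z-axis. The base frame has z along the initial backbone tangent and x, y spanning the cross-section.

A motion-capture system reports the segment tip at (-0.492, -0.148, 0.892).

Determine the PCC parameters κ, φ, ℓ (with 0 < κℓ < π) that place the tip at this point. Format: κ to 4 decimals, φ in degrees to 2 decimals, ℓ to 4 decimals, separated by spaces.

0.9697 196.74 1.0778

ρ = √(x²+y²) = √(-0.492² + -0.148²) = 0.51378
φ = atan2(y, x) mod 360° = atan2(-0.148, -0.492) = 196.7420°
|p|² = ρ² + z² = 0.51378² + 0.892² = 1.05963
κ = 2ρ / |p|² = 2×0.51378 / 1.05963 = 0.96973
θ = 2·atan2(ρ, z) = 2·atan2(0.51378, 0.892) = 1.04515 rad
ℓ = θ/κ = 1.04515/0.96973 = 1.07777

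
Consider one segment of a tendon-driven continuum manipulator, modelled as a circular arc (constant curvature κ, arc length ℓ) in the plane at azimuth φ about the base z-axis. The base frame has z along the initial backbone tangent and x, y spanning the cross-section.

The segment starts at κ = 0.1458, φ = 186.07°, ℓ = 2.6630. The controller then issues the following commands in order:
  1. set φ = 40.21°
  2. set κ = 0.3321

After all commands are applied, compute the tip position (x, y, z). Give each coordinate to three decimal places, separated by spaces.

initial: κ=0.1458, φ=186.07°, ℓ=2.6630
cmd 1: set φ=40.21° → (κ,φ,ℓ)=(0.1458,40.21°,2.6630) → tip=(0.3899,0.3296,2.5966)
cmd 2: set κ=0.3321 → (κ,φ,ℓ)=(0.3321,40.21°,2.6630) → tip=(0.8422,0.7119,2.3292)

0.842 0.712 2.329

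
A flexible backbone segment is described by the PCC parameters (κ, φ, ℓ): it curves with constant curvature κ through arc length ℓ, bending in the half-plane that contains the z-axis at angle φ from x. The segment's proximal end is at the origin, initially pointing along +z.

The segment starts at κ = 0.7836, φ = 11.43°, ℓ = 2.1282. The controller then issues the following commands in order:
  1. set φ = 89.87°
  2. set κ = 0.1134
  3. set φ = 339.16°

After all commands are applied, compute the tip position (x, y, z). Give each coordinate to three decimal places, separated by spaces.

0.239 -0.091 2.108

initial: κ=0.7836, φ=11.43°, ℓ=2.1282
cmd 1: set φ=89.87° → (κ,φ,ℓ)=(0.7836,89.87°,2.1282) → tip=(0.0032,1.3996,1.2702)
cmd 2: set κ=0.1134 → (κ,φ,ℓ)=(0.1134,89.87°,2.1282) → tip=(0.0006,0.2556,2.1076)
cmd 3: set φ=339.16° → (κ,φ,ℓ)=(0.1134,339.16°,2.1282) → tip=(0.2388,-0.0909,2.1076)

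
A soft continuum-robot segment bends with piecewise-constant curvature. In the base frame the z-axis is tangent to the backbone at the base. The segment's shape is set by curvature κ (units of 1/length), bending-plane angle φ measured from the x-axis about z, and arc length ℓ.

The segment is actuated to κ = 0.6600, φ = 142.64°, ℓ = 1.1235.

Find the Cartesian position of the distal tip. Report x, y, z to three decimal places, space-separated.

-0.316 0.241 1.023

θ = κ·ℓ = 0.6600 × 1.1235 = 0.74151 rad
ρ = (1 − cos θ)/κ = (1 − 0.73745)/0.6600 = 0.39780
z = sin θ / κ = 0.67540/0.6600 = 1.02334
x = ρ cos φ = 0.39780 × cos(142.64°) = -0.31619
y = ρ sin φ = 0.39780 × sin(142.64°) = 0.24140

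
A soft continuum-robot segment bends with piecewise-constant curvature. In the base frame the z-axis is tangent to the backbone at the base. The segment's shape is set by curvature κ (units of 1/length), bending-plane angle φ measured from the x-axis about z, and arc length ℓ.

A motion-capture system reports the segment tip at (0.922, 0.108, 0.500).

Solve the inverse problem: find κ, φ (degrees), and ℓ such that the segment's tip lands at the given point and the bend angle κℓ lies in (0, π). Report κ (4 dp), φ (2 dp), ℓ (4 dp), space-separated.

ρ = √(x²+y²) = √(0.922² + 0.108²) = 0.92830
φ = atan2(y, x) mod 360° = atan2(0.108, 0.922) = 6.6810°
|p|² = ρ² + z² = 0.92830² + 0.500² = 1.11175
κ = 2ρ / |p|² = 2×0.92830 / 1.11175 = 1.66999
θ = 2·atan2(ρ, z) = 2·atan2(0.92830, 0.500) = 2.15347 rad
ℓ = θ/κ = 2.15347/1.66999 = 1.28951

1.6700 6.68 1.2895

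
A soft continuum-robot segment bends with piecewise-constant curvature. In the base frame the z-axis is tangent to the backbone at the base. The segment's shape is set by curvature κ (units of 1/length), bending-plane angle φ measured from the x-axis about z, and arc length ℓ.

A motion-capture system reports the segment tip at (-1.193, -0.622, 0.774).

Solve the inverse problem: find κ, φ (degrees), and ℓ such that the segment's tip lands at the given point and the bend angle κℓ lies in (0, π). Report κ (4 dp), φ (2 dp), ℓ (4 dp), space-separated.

ρ = √(x²+y²) = √(-1.193² + -0.622²) = 1.34541
φ = atan2(y, x) mod 360° = atan2(-0.622, -1.193) = 207.5364°
|p|² = ρ² + z² = 1.34541² + 0.774² = 2.40921
κ = 2ρ / |p|² = 2×1.34541 / 2.40921 = 1.11689
θ = 2·atan2(ρ, z) = 2·atan2(1.34541, 0.774) = 2.09749 rad
ℓ = θ/κ = 2.09749/1.11689 = 1.87797

1.1169 207.54 1.8780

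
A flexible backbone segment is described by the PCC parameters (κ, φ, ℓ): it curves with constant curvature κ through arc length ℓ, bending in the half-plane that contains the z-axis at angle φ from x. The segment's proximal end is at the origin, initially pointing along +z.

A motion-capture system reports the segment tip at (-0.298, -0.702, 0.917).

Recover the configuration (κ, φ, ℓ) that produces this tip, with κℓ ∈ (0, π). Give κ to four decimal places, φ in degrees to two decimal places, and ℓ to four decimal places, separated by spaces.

1.0722 247.00 1.2940

ρ = √(x²+y²) = √(-0.298² + -0.702²) = 0.76263
φ = atan2(y, x) mod 360° = atan2(-0.702, -0.298) = 246.9987°
|p|² = ρ² + z² = 0.76263² + 0.917² = 1.42250
κ = 2ρ / |p|² = 2×0.76263 / 1.42250 = 1.07224
θ = 2·atan2(ρ, z) = 2·atan2(0.76263, 0.917) = 1.38750 rad
ℓ = θ/κ = 1.38750/1.07224 = 1.29401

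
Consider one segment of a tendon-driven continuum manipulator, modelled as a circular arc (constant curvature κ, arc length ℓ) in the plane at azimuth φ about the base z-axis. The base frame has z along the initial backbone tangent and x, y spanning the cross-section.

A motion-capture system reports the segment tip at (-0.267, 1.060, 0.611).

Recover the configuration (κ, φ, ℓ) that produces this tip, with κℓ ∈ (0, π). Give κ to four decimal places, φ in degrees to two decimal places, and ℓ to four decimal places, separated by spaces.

ρ = √(x²+y²) = √(-0.267² + 1.060²) = 1.09311
φ = atan2(y, x) mod 360° = atan2(1.060, -0.267) = 104.1379°
|p|² = ρ² + z² = 1.09311² + 0.611² = 1.56821
κ = 2ρ / |p|² = 2×1.09311 / 1.56821 = 1.39409
θ = 2·atan2(ρ, z) = 2·atan2(1.09311, 0.611) = 2.12221 rad
ℓ = θ/κ = 2.12221/1.39409 = 1.52229

1.3941 104.14 1.5223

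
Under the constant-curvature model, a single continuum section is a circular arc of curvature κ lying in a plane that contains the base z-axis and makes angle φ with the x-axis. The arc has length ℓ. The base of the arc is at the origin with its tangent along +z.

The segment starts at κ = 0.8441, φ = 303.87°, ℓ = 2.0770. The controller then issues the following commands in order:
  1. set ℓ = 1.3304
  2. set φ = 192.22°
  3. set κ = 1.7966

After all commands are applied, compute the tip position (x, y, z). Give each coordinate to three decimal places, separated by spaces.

initial: κ=0.8441, φ=303.87°, ℓ=2.0770
cmd 1: set ℓ=1.3304 → (κ,φ,ℓ)=(0.8441,303.87°,1.3304) → tip=(0.3744,-0.5577,1.0679)
cmd 2: set φ=192.22° → (κ,φ,ℓ)=(0.8441,192.22°,1.3304) → tip=(-0.6565,-0.1422,1.0679)
cmd 3: set κ=1.7966 → (κ,φ,ℓ)=(1.7966,192.22°,1.3304) → tip=(-0.9415,-0.2039,0.3800)

-0.942 -0.204 0.380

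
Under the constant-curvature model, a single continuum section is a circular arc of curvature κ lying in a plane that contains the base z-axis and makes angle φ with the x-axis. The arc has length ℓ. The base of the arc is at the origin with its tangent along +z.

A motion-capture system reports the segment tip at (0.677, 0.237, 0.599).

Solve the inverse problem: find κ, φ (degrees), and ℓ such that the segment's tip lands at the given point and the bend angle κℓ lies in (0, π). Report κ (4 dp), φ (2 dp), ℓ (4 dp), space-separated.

1.6427 19.29 1.0653

ρ = √(x²+y²) = √(0.677² + 0.237²) = 0.71729
φ = atan2(y, x) mod 360° = atan2(0.237, 0.677) = 19.2938°
|p|² = ρ² + z² = 0.71729² + 0.599² = 0.87330
κ = 2ρ / |p|² = 2×0.71729 / 0.87330 = 1.64270
θ = 2·atan2(ρ, z) = 2·atan2(0.71729, 0.599) = 1.75004 rad
ℓ = θ/κ = 1.75004/1.64270 = 1.06534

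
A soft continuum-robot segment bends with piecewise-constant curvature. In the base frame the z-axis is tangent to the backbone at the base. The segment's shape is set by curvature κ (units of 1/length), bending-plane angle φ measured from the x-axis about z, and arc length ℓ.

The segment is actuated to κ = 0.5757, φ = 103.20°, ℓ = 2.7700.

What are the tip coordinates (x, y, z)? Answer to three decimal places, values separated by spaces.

-0.406 1.732 1.737

θ = κ·ℓ = 0.5757 × 2.7700 = 1.59469 rad
ρ = (1 − cos θ)/κ = (1 − -0.02389)/0.5757 = 1.77851
z = sin θ / κ = 0.99971/0.5757 = 1.73652
x = ρ cos φ = 1.77851 × cos(103.20°) = -0.40613
y = ρ sin φ = 1.77851 × sin(103.20°) = 1.73152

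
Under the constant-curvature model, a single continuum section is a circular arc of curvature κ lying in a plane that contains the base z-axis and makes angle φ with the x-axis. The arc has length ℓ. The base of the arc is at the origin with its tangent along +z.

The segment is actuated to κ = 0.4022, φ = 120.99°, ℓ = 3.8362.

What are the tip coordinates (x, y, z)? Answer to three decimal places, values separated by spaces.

-1.244 2.072 2.485

θ = κ·ℓ = 0.4022 × 3.8362 = 1.54292 rad
ρ = (1 − cos θ)/κ = (1 − 0.02787)/0.4022 = 2.41702
z = sin θ / κ = 0.99961/0.4022 = 2.48536
x = ρ cos φ = 2.41702 × cos(120.99°) = -1.24450
y = ρ sin φ = 2.41702 × sin(120.99°) = 2.07201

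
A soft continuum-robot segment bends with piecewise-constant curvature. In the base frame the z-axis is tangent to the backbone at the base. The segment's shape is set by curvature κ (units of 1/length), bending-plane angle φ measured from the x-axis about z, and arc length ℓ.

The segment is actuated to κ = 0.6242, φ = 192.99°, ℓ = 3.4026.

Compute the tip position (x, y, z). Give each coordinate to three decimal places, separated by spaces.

θ = κ·ℓ = 0.6242 × 3.4026 = 2.12390 rad
ρ = (1 − cos θ)/κ = (1 − -0.52533)/0.6242 = 2.44366
z = sin θ / κ = 0.85090/0.6242 = 1.36318
x = ρ cos φ = 2.44366 × cos(192.99°) = -2.38113
y = ρ sin φ = 2.44366 × sin(192.99°) = -0.54929

-2.381 -0.549 1.363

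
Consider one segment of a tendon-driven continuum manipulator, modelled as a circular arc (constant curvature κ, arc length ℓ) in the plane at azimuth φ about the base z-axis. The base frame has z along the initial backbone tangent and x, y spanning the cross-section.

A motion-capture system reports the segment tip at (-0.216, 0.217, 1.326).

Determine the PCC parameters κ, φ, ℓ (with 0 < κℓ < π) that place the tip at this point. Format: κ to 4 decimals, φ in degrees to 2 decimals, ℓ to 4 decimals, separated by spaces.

0.3306 134.87 1.3726

ρ = √(x²+y²) = √(-0.216² + 0.217²) = 0.30618
φ = atan2(y, x) mod 360° = atan2(0.217, -0.216) = 134.8677°
|p|² = ρ² + z² = 0.30618² + 1.326² = 1.85202
κ = 2ρ / |p|² = 2×0.30618 / 1.85202 = 0.33064
θ = 2·atan2(ρ, z) = 2·atan2(0.30618, 1.326) = 0.45385 rad
ℓ = θ/κ = 0.45385/0.33064 = 1.37264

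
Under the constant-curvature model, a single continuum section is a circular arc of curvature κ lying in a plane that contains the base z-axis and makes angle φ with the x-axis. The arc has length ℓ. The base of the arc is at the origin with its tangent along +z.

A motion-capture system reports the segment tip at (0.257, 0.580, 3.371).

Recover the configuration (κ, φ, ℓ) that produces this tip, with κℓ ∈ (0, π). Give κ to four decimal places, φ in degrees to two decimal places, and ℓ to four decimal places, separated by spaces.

0.1078 66.10 3.4500

ρ = √(x²+y²) = √(0.257² + 0.580²) = 0.63439
φ = atan2(y, x) mod 360° = atan2(0.580, 0.257) = 66.1017°
|p|² = ρ² + z² = 0.63439² + 3.371² = 11.76609
κ = 2ρ / |p|² = 2×0.63439 / 11.76609 = 0.10783
θ = 2·atan2(ρ, z) = 2·atan2(0.63439, 3.371) = 0.37203 rad
ℓ = θ/κ = 0.37203/0.10783 = 3.45004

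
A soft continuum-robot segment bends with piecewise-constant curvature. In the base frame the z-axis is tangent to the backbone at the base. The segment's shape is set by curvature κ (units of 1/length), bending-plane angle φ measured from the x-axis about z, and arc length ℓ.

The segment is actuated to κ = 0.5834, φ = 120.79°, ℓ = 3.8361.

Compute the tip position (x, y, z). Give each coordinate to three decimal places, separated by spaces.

θ = κ·ℓ = 0.5834 × 3.8361 = 2.23798 rad
ρ = (1 − cos θ)/κ = (1 − -0.61878)/0.5834 = 2.77473
z = sin θ / κ = 0.78557/0.5834 = 1.34653
x = ρ cos φ = 2.77473 × cos(120.79°) = -1.42036
y = ρ sin φ = 2.77473 × sin(120.79°) = 2.38363

-1.420 2.384 1.347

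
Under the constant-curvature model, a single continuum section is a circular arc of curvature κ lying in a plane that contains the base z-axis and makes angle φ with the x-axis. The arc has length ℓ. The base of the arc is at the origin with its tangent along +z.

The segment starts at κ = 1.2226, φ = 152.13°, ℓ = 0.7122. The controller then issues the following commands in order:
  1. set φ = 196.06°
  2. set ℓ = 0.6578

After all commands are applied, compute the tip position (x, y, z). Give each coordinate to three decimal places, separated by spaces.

-0.241 -0.069 0.589

initial: κ=1.2226, φ=152.13°, ℓ=0.7122
cmd 1: set φ=196.06° → (κ,φ,ℓ)=(1.2226,196.06°,0.7122) → tip=(-0.2796,-0.0805,0.6256)
cmd 2: set ℓ=0.6578 → (κ,φ,ℓ)=(1.2226,196.06°,0.6578) → tip=(-0.2408,-0.0693,0.5891)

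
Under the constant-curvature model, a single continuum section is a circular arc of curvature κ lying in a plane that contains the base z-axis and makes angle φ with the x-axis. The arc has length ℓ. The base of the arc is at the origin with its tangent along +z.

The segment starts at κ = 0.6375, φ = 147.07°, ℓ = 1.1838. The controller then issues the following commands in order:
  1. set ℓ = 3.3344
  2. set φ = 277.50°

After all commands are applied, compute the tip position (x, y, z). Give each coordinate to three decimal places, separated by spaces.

0.313 -2.375 1.333

initial: κ=0.6375, φ=147.07°, ℓ=1.1838
cmd 1: set ℓ=3.3344 → (κ,φ,ℓ)=(0.6375,147.07°,3.3344) → tip=(-2.0103,1.3020,1.3333)
cmd 2: set φ=277.50° → (κ,φ,ℓ)=(0.6375,277.50°,3.3344) → tip=(0.3126,-2.3746,1.3333)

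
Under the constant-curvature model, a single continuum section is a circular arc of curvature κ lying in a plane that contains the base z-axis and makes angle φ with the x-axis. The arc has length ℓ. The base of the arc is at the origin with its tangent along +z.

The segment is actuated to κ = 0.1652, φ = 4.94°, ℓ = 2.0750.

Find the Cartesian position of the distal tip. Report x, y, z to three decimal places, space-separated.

θ = κ·ℓ = 0.1652 × 2.0750 = 0.34279 rad
ρ = (1 − cos θ)/κ = (1 − 0.94182)/0.1652 = 0.35218
z = sin θ / κ = 0.33612/0.1652 = 2.03460
x = ρ cos φ = 0.35218 × cos(4.94°) = 0.35087
y = ρ sin φ = 0.35218 × sin(4.94°) = 0.03033

0.351 0.030 2.035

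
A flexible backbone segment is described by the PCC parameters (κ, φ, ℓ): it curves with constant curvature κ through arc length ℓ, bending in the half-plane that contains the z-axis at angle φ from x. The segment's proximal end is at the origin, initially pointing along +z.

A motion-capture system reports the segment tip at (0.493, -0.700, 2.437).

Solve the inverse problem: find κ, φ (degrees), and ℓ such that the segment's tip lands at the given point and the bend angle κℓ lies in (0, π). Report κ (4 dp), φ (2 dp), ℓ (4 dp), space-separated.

0.2566 305.16 2.6328

ρ = √(x²+y²) = √(0.493² + -0.700²) = 0.85618
φ = atan2(y, x) mod 360° = atan2(-0.700, 0.493) = 305.1565°
|p|² = ρ² + z² = 0.85618² + 2.437² = 6.67202
κ = 2ρ / |p|² = 2×0.85618 / 6.67202 = 0.25665
θ = 2·atan2(ρ, z) = 2·atan2(0.85618, 2.437) = 0.67571 rad
ℓ = θ/κ = 0.67571/0.25665 = 2.63283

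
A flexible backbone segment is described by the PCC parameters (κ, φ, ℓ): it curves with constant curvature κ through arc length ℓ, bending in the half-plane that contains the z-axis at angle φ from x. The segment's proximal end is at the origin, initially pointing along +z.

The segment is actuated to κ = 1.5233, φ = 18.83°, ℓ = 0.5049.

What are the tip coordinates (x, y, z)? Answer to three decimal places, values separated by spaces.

0.175 0.060 0.457

θ = κ·ℓ = 1.5233 × 0.5049 = 0.76911 rad
ρ = (1 − cos θ)/κ = (1 − 0.71853)/1.5233 = 0.18478
z = sin θ / κ = 0.69550/1.5233 = 0.45657
x = ρ cos φ = 0.18478 × cos(18.83°) = 0.17489
y = ρ sin φ = 0.18478 × sin(18.83°) = 0.05964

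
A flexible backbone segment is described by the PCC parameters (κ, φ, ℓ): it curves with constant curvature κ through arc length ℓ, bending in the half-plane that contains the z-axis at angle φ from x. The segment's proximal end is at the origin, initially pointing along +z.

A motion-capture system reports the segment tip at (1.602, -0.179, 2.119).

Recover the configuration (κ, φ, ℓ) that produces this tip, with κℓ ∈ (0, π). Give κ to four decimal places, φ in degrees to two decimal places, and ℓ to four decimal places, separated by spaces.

ρ = √(x²+y²) = √(1.602² + -0.179²) = 1.61197
φ = atan2(y, x) mod 360° = atan2(-0.179, 1.602) = 353.6245°
|p|² = ρ² + z² = 1.61197² + 2.119² = 7.08861
κ = 2ρ / |p|² = 2×1.61197 / 7.08861 = 0.45481
θ = 2·atan2(ρ, z) = 2·atan2(1.61197, 2.119) = 1.30066 rad
ℓ = θ/κ = 1.30066/0.45481 = 2.85980

0.4548 353.62 2.8598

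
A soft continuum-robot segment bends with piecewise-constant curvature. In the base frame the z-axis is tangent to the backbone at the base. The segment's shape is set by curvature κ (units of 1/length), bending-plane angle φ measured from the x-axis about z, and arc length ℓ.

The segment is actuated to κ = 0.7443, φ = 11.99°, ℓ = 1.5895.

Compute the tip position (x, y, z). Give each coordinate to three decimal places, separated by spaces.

0.817 0.174 1.244

θ = κ·ℓ = 0.7443 × 1.5895 = 1.18306 rad
ρ = (1 − cos θ)/κ = (1 − 0.37809)/0.7443 = 0.83556
z = sin θ / κ = 0.92577/0.7443 = 1.24381
x = ρ cos φ = 0.83556 × cos(11.99°) = 0.81734
y = ρ sin φ = 0.83556 × sin(11.99°) = 0.17358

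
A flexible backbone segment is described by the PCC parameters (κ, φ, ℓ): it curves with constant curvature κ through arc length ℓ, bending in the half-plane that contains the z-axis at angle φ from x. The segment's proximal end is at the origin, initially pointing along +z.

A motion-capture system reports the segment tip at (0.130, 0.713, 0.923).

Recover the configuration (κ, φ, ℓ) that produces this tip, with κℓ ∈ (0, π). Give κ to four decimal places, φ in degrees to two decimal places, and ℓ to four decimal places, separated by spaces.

ρ = √(x²+y²) = √(0.130² + 0.713²) = 0.72475
φ = atan2(y, x) mod 360° = atan2(0.713, 0.130) = 79.6669°
|p|² = ρ² + z² = 0.72475² + 0.923² = 1.37720
κ = 2ρ / |p|² = 2×0.72475 / 1.37720 = 1.05251
θ = 2·atan2(ρ, z) = 2·atan2(0.72475, 0.923) = 1.33132 rad
ℓ = θ/κ = 1.33132/1.05251 = 1.26491

1.0525 79.67 1.2649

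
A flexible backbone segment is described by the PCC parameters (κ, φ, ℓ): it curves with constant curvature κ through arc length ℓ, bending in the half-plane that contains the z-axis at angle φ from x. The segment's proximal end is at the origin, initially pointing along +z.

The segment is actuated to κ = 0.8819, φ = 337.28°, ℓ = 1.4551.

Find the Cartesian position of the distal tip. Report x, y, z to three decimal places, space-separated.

0.749 -0.314 1.087

θ = κ·ℓ = 0.8819 × 1.4551 = 1.28325 rad
ρ = (1 − cos θ)/κ = (1 − 0.28360)/0.8819 = 0.81234
z = sin θ / κ = 0.95894/0.8819 = 1.08736
x = ρ cos φ = 0.81234 × cos(337.28°) = 0.74930
y = ρ sin φ = 0.81234 × sin(337.28°) = -0.31375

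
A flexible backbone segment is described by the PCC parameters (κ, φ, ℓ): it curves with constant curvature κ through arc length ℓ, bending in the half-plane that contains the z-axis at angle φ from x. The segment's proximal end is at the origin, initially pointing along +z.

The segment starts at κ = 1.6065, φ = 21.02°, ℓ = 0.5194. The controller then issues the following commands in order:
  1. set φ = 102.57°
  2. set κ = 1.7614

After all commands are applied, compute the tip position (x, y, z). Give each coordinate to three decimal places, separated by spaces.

initial: κ=1.6065, φ=21.02°, ℓ=0.5194
cmd 1: set φ=102.57° → (κ,φ,ℓ)=(1.6065,102.57°,0.5194) → tip=(-0.0445,0.1995,0.4612)
cmd 2: set κ=1.7614 → (κ,φ,ℓ)=(1.7614,102.57°,0.5194) → tip=(-0.0482,0.2162,0.4499)

-0.048 0.216 0.450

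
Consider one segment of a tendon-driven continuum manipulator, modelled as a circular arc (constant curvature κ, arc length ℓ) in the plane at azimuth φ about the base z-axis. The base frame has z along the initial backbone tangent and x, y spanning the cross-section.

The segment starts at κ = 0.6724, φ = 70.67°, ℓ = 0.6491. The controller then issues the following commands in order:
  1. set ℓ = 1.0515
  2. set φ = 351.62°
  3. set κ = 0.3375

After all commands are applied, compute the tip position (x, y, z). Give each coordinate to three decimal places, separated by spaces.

0.183 -0.027 1.030

initial: κ=0.6724, φ=70.67°, ℓ=0.6491
cmd 1: set ℓ=1.0515 → (κ,φ,ℓ)=(0.6724,70.67°,1.0515) → tip=(0.1180,0.3364,0.9661)
cmd 2: set φ=351.62° → (κ,φ,ℓ)=(0.6724,351.62°,1.0515) → tip=(0.3527,-0.0520,0.9661)
cmd 3: set κ=0.3375 → (κ,φ,ℓ)=(0.3375,351.62°,1.0515) → tip=(0.1827,-0.0269,1.0296)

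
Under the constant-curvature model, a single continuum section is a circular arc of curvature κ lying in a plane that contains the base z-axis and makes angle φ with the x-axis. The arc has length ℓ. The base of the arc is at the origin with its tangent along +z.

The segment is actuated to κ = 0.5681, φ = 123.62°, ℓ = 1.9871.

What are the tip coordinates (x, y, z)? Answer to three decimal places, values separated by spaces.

-0.558 0.839 1.591

θ = κ·ℓ = 0.5681 × 1.9871 = 1.12887 rad
ρ = (1 − cos θ)/κ = (1 − 0.42768)/0.5681 = 1.00743
z = sin θ / κ = 0.90393/0.5681 = 1.59115
x = ρ cos φ = 1.00743 × cos(123.62°) = -0.55780
y = ρ sin φ = 1.00743 × sin(123.62°) = 0.83891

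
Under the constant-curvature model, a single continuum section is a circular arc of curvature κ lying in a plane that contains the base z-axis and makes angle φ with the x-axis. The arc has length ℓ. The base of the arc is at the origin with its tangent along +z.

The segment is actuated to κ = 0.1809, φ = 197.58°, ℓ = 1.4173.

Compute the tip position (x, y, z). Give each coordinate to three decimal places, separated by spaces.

-0.172 -0.055 1.402

θ = κ·ℓ = 0.1809 × 1.4173 = 0.25639 rad
ρ = (1 − cos θ)/κ = (1 − 0.96731)/0.1809 = 0.18070
z = sin θ / κ = 0.25359/0.1809 = 1.40182
x = ρ cos φ = 0.18070 × cos(197.58°) = -0.17226
y = ρ sin φ = 0.18070 × sin(197.58°) = -0.05458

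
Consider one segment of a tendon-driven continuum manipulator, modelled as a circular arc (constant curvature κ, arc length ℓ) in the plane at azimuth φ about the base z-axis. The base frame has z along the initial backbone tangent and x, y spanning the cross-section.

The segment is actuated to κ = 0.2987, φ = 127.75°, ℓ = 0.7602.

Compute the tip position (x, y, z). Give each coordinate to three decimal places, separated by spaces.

θ = κ·ℓ = 0.2987 × 0.7602 = 0.22707 rad
ρ = (1 − cos θ)/κ = (1 − 0.97433)/0.2987 = 0.08594
z = sin θ / κ = 0.22513/0.2987 = 0.75368
x = ρ cos φ = 0.08594 × cos(127.75°) = -0.05261
y = ρ sin φ = 0.08594 × sin(127.75°) = 0.06795

-0.053 0.068 0.754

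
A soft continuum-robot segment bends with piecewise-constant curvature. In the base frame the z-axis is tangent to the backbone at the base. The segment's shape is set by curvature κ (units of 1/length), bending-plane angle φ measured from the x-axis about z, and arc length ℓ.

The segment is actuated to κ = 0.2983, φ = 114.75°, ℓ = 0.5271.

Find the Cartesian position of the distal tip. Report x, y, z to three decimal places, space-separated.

-0.017 0.038 0.525

θ = κ·ℓ = 0.2983 × 0.5271 = 0.15723 rad
ρ = (1 − cos θ)/κ = (1 − 0.98766)/0.2983 = 0.04135
z = sin θ / κ = 0.15659/0.2983 = 0.52493
x = ρ cos φ = 0.04135 × cos(114.75°) = -0.01731
y = ρ sin φ = 0.04135 × sin(114.75°) = 0.03756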